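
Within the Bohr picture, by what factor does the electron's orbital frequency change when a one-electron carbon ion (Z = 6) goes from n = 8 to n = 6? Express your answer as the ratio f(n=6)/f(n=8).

64/27

f ∝ Z^2 · n^-3; with Z fixed, f ∝ n^-3.
f(n=6)/f(n=8) = (6/8)^-3 = 64/27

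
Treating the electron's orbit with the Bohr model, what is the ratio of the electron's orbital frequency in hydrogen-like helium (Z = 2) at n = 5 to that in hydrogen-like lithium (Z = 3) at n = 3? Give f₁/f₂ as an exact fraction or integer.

f ∝ Z^2 · n^-3
f₁/f₂ = (2/3)^2 · (5/3)^-3 = 12/125

12/125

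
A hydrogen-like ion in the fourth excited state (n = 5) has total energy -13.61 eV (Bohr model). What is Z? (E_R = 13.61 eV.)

5

E_n = −E_R Z²/n² ⇒ Z² = −E_n n²/E_R = 13.61 × 5² / 13.61 ≈ 25.00
Z = 5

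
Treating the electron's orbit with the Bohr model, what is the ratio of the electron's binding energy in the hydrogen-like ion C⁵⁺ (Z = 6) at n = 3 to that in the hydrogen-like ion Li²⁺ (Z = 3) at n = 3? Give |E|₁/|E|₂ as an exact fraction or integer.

|E| ∝ Z^2 · n^-2
|E|₁/|E|₂ = (6/3)^2 · (3/3)^-2 = 4

4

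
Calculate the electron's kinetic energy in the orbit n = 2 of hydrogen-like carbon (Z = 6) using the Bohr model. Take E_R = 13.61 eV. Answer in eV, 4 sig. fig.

For a Coulomb orbit the virial theorem gives K = −E_n.
E_n = −E_R·Z²/n², so K = E_R·Z²/n² = 13.61 × 6²/2² = 122.5 eV

122.5 eV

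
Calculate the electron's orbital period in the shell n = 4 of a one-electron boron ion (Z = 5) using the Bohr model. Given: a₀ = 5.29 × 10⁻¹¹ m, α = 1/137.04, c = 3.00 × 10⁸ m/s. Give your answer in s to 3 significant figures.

3.89 × 10⁻¹⁶ s

r = n²a₀/Z = 4²·5.29 × 10⁻¹¹/5 = 1.69 × 10⁻¹⁰ m
v = Zαc/n = 5·0.00730·3.00 × 10⁸/4 = 2.74 × 10⁶ m/s
T = 2πr/v = 3.89 × 10⁻¹⁶ s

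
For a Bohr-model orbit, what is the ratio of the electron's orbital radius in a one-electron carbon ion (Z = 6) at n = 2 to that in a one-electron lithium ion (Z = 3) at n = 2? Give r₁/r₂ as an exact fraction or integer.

r ∝ Z^-1 · n^2
r₁/r₂ = (6/3)^-1 · (2/2)^2 = 1/2

1/2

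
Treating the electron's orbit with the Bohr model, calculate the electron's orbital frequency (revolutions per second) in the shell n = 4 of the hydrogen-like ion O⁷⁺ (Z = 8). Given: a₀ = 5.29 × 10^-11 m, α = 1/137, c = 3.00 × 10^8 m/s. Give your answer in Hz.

6.59 × 10^15 Hz

r = n²a₀/Z = 1.06 × 10^-10 m, v = Zαc/n = 4.38 × 10^6 m/s
f = v/(2πr) = 6.59 × 10^15 Hz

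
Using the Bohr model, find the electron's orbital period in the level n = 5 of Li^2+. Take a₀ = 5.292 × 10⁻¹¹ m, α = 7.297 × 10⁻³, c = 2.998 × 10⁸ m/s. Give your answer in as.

r = n²a₀/Z = 5²·5.292 × 10⁻¹¹/3 = 4.410 × 10⁻¹⁰ m
v = Zαc/n = 3·0.007297·2.998 × 10⁸/5 = 1.313 × 10⁶ m/s
T = 2πr/v = 2.111 × 10⁻¹⁵ s = 2111 as

2111 as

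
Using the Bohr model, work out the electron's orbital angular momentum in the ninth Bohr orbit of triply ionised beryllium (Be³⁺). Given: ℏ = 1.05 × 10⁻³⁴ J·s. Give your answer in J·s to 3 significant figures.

9.45 × 10⁻³⁴ J·s

L_n = nℏ = 9 × 1.05 × 10⁻³⁴ = 9.45 × 10⁻³⁴ J·s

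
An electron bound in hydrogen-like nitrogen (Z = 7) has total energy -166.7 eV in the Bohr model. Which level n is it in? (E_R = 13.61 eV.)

2

E_n = −E_R Z²/n² ⇒ n² = E_R Z²/(−E_n) = 13.61 × 7² / 166.7 ≈ 4.00
n = 2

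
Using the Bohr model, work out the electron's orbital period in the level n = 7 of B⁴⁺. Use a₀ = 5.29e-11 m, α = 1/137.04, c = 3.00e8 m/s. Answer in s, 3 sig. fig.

2.08e-15 s

r = n²a₀/Z = 7²·5.29e-11/5 = 5.18e-10 m
v = Zαc/n = 5·0.00730·3.00e8/7 = 1.56e6 m/s
T = 2πr/v = 2.08e-15 s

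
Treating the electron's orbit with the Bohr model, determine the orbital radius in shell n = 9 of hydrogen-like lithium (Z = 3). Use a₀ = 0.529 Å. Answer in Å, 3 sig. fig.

r_n = n²a₀/Z = 9² × 0.529 / 3
    = 81 × 0.529 / 3 = 14.3 Å

14.3 Å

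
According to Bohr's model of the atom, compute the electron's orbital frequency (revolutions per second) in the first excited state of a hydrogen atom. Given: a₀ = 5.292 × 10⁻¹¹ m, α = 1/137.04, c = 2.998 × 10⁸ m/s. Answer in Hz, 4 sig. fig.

r = n²a₀/Z = 2.117 × 10⁻¹⁰ m, v = Zαc/n = 1.094 × 10⁶ m/s
f = v/(2πr) = 8.224 × 10¹⁴ Hz

8.224 × 10¹⁴ Hz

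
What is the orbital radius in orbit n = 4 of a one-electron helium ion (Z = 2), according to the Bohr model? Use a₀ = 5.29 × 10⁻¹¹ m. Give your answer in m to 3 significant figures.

r_n = n²a₀/Z = 4² × 5.29 × 10⁻¹¹ / 2
    = 16 × 5.29 × 10⁻¹¹ / 2 = 4.23 × 10⁻¹⁰ m

4.23 × 10⁻¹⁰ m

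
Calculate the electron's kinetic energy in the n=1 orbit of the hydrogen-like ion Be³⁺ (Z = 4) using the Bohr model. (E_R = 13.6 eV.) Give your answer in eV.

For a Coulomb orbit the virial theorem gives K = −E_n.
E_n = −E_R·Z²/n², so K = E_R·Z²/n² = 13.6 × 4²/1² = 218 eV

218 eV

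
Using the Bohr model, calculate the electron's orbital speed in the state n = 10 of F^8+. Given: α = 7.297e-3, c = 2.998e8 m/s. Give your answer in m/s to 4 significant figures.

1.969e6 m/s

v_n = Zαc/n = 9 × 0.007297 × 2.998e8 / 10
    = 1.969e6 m/s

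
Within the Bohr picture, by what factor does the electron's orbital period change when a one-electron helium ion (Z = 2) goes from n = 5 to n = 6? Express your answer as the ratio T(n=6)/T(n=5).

T ∝ Z^-2 · n^3; with Z fixed, T ∝ n^3.
T(n=6)/T(n=5) = (6/5)^3 = 216/125

216/125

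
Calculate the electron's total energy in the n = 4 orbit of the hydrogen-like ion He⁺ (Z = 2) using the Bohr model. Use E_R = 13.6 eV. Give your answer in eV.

-3.40 eV

E_n = −E_R·Z²/n² = −13.6 × 2²/4² = -3.40 eV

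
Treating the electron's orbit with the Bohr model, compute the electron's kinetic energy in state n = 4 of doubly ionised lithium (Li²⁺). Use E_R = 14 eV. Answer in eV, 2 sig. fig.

7.9 eV

For a Coulomb orbit the virial theorem gives K = −E_n.
E_n = −E_R·Z²/n², so K = E_R·Z²/n² = 14 × 3²/4² = 7.9 eV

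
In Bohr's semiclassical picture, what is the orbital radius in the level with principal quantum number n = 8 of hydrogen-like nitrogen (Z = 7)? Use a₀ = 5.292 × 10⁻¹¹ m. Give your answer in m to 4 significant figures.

r_n = n²a₀/Z = 8² × 5.292 × 10⁻¹¹ / 7
    = 64 × 5.292 × 10⁻¹¹ / 7 = 4.838 × 10⁻¹⁰ m

4.838 × 10⁻¹⁰ m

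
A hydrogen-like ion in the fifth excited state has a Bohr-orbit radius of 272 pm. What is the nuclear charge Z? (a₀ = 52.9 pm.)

7

r_n = n²a₀/Z ⇒ Z = n²a₀/r = 6² × 52.9 / 272 ≈ 7.00
Z = 7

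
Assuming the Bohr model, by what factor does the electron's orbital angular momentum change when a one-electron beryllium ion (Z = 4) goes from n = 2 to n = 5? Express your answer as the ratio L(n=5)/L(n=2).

L = nℏ depends only on n, so L ∝ n.
L(n=5)/L(n=2) = (5/2)^1 = 5/2

5/2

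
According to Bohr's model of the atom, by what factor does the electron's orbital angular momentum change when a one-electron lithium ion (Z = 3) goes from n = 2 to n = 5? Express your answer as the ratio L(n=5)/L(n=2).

L = nℏ depends only on n, so L ∝ n.
L(n=5)/L(n=2) = (5/2)^1 = 5/2

5/2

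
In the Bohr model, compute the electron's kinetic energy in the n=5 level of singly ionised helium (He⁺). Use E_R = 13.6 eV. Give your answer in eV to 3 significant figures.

2.18 eV

For a Coulomb orbit the virial theorem gives K = −E_n.
E_n = −E_R·Z²/n², so K = E_R·Z²/n² = 13.6 × 2²/5² = 2.18 eV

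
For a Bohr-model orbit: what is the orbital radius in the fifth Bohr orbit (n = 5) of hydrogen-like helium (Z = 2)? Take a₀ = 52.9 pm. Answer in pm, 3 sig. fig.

r_n = n²a₀/Z = 5² × 52.9 / 2
    = 25 × 52.9 / 2 = 661 pm

661 pm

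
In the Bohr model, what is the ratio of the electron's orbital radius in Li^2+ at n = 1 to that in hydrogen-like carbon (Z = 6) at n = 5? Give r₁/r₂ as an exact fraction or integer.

2/25

r ∝ Z^-1 · n^2
r₁/r₂ = (3/6)^-1 · (1/5)^2 = 2/25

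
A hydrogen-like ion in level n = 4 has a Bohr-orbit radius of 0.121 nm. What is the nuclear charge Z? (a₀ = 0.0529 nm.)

r_n = n²a₀/Z ⇒ Z = n²a₀/r = 4² × 0.0529 / 0.121 ≈ 7.00
Z = 7

7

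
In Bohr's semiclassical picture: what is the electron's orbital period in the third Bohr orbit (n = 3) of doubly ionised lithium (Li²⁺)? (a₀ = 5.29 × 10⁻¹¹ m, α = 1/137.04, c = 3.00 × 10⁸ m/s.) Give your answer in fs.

0.455 fs

r = n²a₀/Z = 3²·5.29 × 10⁻¹¹/3 = 1.59 × 10⁻¹⁰ m
v = Zαc/n = 3·0.00730·3.00 × 10⁸/3 = 2.19 × 10⁶ m/s
T = 2πr/v = 4.55 × 10⁻¹⁶ s = 0.455 fs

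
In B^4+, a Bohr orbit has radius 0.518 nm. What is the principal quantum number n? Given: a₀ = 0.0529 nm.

7

r_n = n²a₀/Z ⇒ n² = rZ/a₀ = 0.518 × 5 / 0.0529 ≈ 48.96
n = 7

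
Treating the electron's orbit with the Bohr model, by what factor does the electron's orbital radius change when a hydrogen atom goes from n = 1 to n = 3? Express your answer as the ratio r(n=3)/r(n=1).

9

r ∝ Z^-1 · n^2; with Z fixed, r ∝ n^2.
r(n=3)/r(n=1) = (3/1)^2 = 9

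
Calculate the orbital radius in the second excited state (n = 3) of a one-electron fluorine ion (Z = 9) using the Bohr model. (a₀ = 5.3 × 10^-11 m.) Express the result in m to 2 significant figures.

r_n = n²a₀/Z = 3² × 5.3 × 10^-11 / 9
    = 9 × 5.3 × 10^-11 / 9 = 5.3 × 10^-11 m

5.3 × 10^-11 m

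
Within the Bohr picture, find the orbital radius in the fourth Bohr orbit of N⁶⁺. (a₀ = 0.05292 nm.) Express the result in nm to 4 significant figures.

r_n = n²a₀/Z = 4² × 0.05292 / 7
    = 16 × 0.05292 / 7 = 0.1210 nm

0.1210 nm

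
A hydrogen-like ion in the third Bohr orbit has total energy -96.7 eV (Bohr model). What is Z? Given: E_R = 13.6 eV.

8

E_n = −E_R Z²/n² ⇒ Z² = −E_n n²/E_R = 96.7 × 3² / 13.6 ≈ 63.99
Z = 8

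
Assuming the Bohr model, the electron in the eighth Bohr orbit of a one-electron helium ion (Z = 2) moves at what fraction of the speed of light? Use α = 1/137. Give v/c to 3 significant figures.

0.00182

v_n = Zαc/n, so v/c = Zα/n = 2 × 0.00730 / 8 = 0.00182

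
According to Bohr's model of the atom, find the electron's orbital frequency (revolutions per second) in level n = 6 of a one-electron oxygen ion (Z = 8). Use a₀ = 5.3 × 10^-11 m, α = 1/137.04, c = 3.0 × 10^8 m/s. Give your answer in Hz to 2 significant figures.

r = n²a₀/Z = 2.4 × 10^-10 m, v = Zαc/n = 2.9 × 10^6 m/s
f = v/(2πr) = 1.9 × 10^15 Hz

1.9 × 10^15 Hz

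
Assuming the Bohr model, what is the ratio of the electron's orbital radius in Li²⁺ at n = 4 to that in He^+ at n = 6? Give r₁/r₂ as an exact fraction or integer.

8/27

r ∝ Z^-1 · n^2
r₁/r₂ = (3/2)^-1 · (4/6)^2 = 8/27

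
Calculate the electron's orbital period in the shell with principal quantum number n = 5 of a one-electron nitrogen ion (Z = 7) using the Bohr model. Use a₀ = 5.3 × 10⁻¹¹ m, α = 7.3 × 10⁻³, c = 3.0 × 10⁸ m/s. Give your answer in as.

390 as

r = n²a₀/Z = 5²·5.3 × 10⁻¹¹/7 = 1.9 × 10⁻¹⁰ m
v = Zαc/n = 7·0.0073·3.0 × 10⁸/5 = 3.1 × 10⁶ m/s
T = 2πr/v = 3.9 × 10⁻¹⁶ s = 390 as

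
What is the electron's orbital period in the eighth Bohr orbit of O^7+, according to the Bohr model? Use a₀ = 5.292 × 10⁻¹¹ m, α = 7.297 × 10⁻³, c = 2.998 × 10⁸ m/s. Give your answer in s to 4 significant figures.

r = n²a₀/Z = 8²·5.292 × 10⁻¹¹/8 = 4.234 × 10⁻¹⁰ m
v = Zαc/n = 8·0.007297·2.998 × 10⁸/8 = 2.188 × 10⁶ m/s
T = 2πr/v = 1.216 × 10⁻¹⁵ s

1.216 × 10⁻¹⁵ s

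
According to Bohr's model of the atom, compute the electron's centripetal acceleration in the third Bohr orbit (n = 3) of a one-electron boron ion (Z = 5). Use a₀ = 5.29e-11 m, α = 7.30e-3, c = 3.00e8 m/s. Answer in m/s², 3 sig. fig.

r = n²a₀/Z = 9.52e-11 m, v = Zαc/n = 3.65e6 m/s
a = v²/r = (3.65e6)² / 9.52e-11 = 1.40e23 m/s²

1.40e23 m/s²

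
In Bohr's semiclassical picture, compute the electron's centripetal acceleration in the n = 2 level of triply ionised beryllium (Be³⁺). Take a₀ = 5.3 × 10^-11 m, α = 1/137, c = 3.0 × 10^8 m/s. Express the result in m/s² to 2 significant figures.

3.6 × 10^23 m/s²

r = n²a₀/Z = 5.3 × 10^-11 m, v = Zαc/n = 4.4 × 10^6 m/s
a = v²/r = (4.4 × 10^6)² / 5.3 × 10^-11 = 3.6 × 10^23 m/s²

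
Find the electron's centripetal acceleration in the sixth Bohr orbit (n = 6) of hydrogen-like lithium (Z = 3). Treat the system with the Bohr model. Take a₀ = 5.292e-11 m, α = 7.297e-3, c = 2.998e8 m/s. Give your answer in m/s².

1.884e21 m/s²

r = n²a₀/Z = 6.350e-10 m, v = Zαc/n = 1.094e6 m/s
a = v²/r = (1.094e6)² / 6.350e-10 = 1.884e21 m/s²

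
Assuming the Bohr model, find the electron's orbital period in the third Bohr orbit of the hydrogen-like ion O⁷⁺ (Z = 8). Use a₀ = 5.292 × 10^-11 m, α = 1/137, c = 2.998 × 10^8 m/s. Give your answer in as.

64.10 as

r = n²a₀/Z = 3²·5.292 × 10^-11/8 = 5.954 × 10^-11 m
v = Zαc/n = 8·0.007299·2.998 × 10^8/3 = 5.836 × 10^6 m/s
T = 2πr/v = 6.410 × 10^-17 s = 64.10 as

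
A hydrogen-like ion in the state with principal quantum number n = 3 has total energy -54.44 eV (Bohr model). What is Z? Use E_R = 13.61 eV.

6

E_n = −E_R Z²/n² ⇒ Z² = −E_n n²/E_R = 54.44 × 3² / 13.61 ≈ 36.00
Z = 6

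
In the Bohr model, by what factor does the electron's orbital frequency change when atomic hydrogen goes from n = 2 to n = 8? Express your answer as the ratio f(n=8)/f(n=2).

f ∝ Z^2 · n^-3; with Z fixed, f ∝ n^-3.
f(n=8)/f(n=2) = (8/2)^-3 = 1/64

1/64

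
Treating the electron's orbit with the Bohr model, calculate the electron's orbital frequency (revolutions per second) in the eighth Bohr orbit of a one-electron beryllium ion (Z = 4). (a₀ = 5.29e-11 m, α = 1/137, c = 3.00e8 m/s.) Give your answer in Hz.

r = n²a₀/Z = 8.46e-10 m, v = Zαc/n = 1.09e6 m/s
f = v/(2πr) = 2.06e14 Hz

2.06e14 Hz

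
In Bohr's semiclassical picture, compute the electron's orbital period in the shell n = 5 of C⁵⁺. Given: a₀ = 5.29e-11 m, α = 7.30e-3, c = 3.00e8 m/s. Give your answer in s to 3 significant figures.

5.27e-16 s

r = n²a₀/Z = 5²·5.29e-11/6 = 2.20e-10 m
v = Zαc/n = 6·0.00730·3.00e8/5 = 2.63e6 m/s
T = 2πr/v = 5.27e-16 s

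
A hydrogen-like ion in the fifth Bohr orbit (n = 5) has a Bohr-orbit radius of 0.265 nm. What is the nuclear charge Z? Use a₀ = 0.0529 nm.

5

r_n = n²a₀/Z ⇒ Z = n²a₀/r = 5² × 0.0529 / 0.265 ≈ 4.99
Z = 5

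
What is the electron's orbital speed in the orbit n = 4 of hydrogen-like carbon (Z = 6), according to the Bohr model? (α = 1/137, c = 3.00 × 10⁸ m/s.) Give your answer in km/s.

v_n = Zαc/n = 6 × 0.00730 × 3.00 × 10⁸ / 4
    = 3280 km/s

3280 km/s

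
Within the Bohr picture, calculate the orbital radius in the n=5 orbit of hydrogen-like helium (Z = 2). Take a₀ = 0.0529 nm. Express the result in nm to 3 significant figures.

0.661 nm

r_n = n²a₀/Z = 5² × 0.0529 / 2
    = 25 × 0.0529 / 2 = 0.661 nm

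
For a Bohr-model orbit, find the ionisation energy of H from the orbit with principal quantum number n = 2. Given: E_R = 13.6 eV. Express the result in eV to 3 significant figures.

3.40 eV

E_n = −E_R·Z²/n² = −13.6 × 1²/2² eV = -3.40 eV
Ionisation energy = −E_n = 3.40 eV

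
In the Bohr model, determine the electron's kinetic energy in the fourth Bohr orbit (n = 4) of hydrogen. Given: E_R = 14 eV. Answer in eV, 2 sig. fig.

For a Coulomb orbit the virial theorem gives K = −E_n.
E_n = −E_R·Z²/n², so K = E_R·Z²/n² = 14 × 1²/4² = 0.88 eV

0.88 eV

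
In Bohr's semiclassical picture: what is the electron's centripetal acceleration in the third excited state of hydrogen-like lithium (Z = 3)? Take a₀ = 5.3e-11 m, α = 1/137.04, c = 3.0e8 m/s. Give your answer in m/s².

9.5e21 m/s²

r = n²a₀/Z = 2.8e-10 m, v = Zαc/n = 1.6e6 m/s
a = v²/r = (1.6e6)² / 2.8e-10 = 9.5e21 m/s²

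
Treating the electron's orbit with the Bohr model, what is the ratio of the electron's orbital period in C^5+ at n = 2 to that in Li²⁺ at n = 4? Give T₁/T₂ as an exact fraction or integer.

T ∝ Z^-2 · n^3
T₁/T₂ = (6/3)^-2 · (2/4)^3 = 1/32

1/32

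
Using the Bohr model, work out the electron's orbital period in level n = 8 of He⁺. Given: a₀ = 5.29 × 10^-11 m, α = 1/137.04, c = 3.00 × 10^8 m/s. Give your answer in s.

r = n²a₀/Z = 8²·5.29 × 10^-11/2 = 1.69 × 10^-9 m
v = Zαc/n = 2·0.00730·3.00 × 10^8/8 = 5.47 × 10^5 m/s
T = 2πr/v = 1.94 × 10^-14 s

1.94 × 10^-14 s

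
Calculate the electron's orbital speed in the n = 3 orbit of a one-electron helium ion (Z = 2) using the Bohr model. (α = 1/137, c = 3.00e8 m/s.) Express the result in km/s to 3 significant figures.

v_n = Zαc/n = 2 × 0.00730 × 3.00e8 / 3
    = 1460 km/s

1460 km/s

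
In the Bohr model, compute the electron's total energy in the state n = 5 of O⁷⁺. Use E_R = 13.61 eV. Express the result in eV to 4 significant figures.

E_n = −E_R·Z²/n² = −13.61 × 8²/5² = -34.84 eV

-34.84 eV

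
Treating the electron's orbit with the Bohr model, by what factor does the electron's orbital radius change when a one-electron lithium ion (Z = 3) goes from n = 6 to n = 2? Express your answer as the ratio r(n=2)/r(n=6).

1/9

r ∝ Z^-1 · n^2; with Z fixed, r ∝ n^2.
r(n=2)/r(n=6) = (2/6)^2 = 1/9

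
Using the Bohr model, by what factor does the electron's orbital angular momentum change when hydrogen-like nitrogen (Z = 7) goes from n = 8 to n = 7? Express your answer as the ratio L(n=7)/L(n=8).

L = nℏ depends only on n, so L ∝ n.
L(n=7)/L(n=8) = (7/8)^1 = 7/8

7/8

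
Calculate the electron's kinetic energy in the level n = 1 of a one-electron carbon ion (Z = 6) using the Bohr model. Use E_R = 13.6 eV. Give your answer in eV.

490 eV

For a Coulomb orbit the virial theorem gives K = −E_n.
E_n = −E_R·Z²/n², so K = E_R·Z²/n² = 13.6 × 6²/1² = 490 eV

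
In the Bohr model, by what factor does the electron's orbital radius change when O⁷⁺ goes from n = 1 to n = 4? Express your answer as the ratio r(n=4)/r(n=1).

r ∝ Z^-1 · n^2; with Z fixed, r ∝ n^2.
r(n=4)/r(n=1) = (4/1)^2 = 16

16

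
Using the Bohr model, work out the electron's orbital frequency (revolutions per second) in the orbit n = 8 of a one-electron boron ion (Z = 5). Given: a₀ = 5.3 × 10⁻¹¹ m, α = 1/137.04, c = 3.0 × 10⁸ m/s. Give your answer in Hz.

3.2 × 10¹⁴ Hz

r = n²a₀/Z = 6.8 × 10⁻¹⁰ m, v = Zαc/n = 1.4 × 10⁶ m/s
f = v/(2πr) = 3.2 × 10¹⁴ Hz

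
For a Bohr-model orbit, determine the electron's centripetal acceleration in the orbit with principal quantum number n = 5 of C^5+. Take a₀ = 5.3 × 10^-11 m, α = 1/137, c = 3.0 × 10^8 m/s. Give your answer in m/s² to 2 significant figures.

r = n²a₀/Z = 2.2 × 10^-10 m, v = Zαc/n = 2.6 × 10^6 m/s
a = v²/r = (2.6 × 10^6)² / 2.2 × 10^-10 = 3.1 × 10^22 m/s²

3.1 × 10^22 m/s²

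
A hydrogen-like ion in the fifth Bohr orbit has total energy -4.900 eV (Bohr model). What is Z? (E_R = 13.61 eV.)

E_n = −E_R Z²/n² ⇒ Z² = −E_n n²/E_R = 4.900 × 5² / 13.61 ≈ 9.00
Z = 3

3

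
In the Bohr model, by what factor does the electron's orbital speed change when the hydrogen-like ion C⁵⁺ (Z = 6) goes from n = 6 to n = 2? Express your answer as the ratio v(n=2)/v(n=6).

3

v ∝ Z^1 · n^-1; with Z fixed, v ∝ n^-1.
v(n=2)/v(n=6) = (2/6)^-1 = 3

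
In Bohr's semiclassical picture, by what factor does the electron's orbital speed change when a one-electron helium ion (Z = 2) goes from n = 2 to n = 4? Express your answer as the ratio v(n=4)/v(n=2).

v ∝ Z^1 · n^-1; with Z fixed, v ∝ n^-1.
v(n=4)/v(n=2) = (4/2)^-1 = 1/2

1/2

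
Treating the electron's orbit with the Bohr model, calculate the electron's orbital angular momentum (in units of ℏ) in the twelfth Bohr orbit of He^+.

L_n = nℏ, so L/ℏ = n = 12.

12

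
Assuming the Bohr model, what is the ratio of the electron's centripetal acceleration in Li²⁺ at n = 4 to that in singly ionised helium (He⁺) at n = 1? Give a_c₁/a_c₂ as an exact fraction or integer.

a_c ∝ Z^3 · n^-4
a_c₁/a_c₂ = (3/2)^3 · (4/1)^-4 = 27/2048

27/2048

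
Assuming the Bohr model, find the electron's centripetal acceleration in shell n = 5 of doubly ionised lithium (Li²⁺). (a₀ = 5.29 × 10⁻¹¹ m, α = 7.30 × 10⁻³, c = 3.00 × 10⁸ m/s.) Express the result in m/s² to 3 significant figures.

3.92 × 10²¹ m/s²

r = n²a₀/Z = 4.41 × 10⁻¹⁰ m, v = Zαc/n = 1.31 × 10⁶ m/s
a = v²/r = (1.31 × 10⁶)² / 4.41 × 10⁻¹⁰ = 3.92 × 10²¹ m/s²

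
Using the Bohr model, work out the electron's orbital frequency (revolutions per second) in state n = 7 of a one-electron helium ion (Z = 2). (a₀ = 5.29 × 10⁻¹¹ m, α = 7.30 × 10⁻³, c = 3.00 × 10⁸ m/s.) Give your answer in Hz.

r = n²a₀/Z = 1.30 × 10⁻⁹ m, v = Zαc/n = 6.26 × 10⁵ m/s
f = v/(2πr) = 7.68 × 10¹³ Hz

7.68 × 10¹³ Hz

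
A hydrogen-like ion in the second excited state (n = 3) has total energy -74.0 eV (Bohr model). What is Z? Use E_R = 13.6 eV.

7

E_n = −E_R Z²/n² ⇒ Z² = −E_n n²/E_R = 74.0 × 3² / 13.6 ≈ 48.97
Z = 7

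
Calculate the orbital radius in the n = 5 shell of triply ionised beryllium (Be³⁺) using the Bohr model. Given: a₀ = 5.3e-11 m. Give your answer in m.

r_n = n²a₀/Z = 5² × 5.3e-11 / 4
    = 25 × 5.3e-11 / 4 = 3.3e-10 m

3.3e-10 m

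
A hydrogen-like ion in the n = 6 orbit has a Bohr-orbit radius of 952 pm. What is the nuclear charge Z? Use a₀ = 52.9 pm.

r_n = n²a₀/Z ⇒ Z = n²a₀/r = 6² × 52.9 / 952 ≈ 2.00
Z = 2

2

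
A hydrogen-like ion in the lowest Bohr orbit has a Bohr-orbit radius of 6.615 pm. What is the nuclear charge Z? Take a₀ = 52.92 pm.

8

r_n = n²a₀/Z ⇒ Z = n²a₀/r = 1² × 52.92 / 6.615 ≈ 8.00
Z = 8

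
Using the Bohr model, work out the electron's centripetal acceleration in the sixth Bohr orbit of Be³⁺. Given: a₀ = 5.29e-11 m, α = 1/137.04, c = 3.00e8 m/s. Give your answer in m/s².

4.47e21 m/s²

r = n²a₀/Z = 4.76e-10 m, v = Zαc/n = 1.46e6 m/s
a = v²/r = (1.46e6)² / 4.76e-10 = 4.47e21 m/s²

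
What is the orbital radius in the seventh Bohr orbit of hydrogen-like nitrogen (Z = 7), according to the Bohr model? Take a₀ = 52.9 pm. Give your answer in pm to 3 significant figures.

r_n = n²a₀/Z = 7² × 52.9 / 7
    = 49 × 52.9 / 7 = 370 pm

370 pm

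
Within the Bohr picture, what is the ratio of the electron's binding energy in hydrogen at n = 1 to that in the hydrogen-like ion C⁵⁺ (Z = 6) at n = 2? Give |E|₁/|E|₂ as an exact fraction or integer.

|E| ∝ Z^2 · n^-2
|E|₁/|E|₂ = (1/6)^2 · (1/2)^-2 = 1/9

1/9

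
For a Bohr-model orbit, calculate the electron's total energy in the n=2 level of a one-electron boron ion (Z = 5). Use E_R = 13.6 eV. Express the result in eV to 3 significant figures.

-85.0 eV

E_n = −E_R·Z²/n² = −13.6 × 5²/2² = -85.0 eV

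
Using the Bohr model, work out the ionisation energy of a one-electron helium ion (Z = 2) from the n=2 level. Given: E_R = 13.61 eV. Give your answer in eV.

13.61 eV

E_n = −E_R·Z²/n² = −13.61 × 2²/2² eV = -13.61 eV
Ionisation energy = −E_n = 13.61 eV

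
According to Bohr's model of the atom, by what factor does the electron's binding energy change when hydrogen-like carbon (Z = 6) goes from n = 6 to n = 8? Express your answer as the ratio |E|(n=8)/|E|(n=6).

|E| ∝ Z^2 · n^-2; with Z fixed, |E| ∝ n^-2.
|E|(n=8)/|E|(n=6) = (8/6)^-2 = 9/16

9/16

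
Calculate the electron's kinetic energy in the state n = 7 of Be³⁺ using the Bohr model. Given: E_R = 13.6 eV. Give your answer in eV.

4.44 eV

For a Coulomb orbit the virial theorem gives K = −E_n.
E_n = −E_R·Z²/n², so K = E_R·Z²/n² = 13.6 × 4²/7² = 4.44 eV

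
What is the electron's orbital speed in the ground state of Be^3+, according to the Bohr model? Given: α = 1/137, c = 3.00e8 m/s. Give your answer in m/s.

8.76e6 m/s

v_n = Zαc/n = 4 × 0.00730 × 3.00e8 / 1
    = 8.76e6 m/s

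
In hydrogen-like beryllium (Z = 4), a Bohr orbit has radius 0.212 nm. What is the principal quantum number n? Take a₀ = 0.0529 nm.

r_n = n²a₀/Z ⇒ n² = rZ/a₀ = 0.212 × 4 / 0.0529 ≈ 16.03
n = 4

4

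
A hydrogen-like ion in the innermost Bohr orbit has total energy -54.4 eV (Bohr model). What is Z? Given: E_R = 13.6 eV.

2

E_n = −E_R Z²/n² ⇒ Z² = −E_n n²/E_R = 54.4 × 1² / 13.6 ≈ 4.00
Z = 2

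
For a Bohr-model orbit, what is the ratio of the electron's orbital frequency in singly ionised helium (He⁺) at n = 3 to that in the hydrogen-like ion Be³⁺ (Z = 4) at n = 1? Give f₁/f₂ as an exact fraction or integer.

1/108

f ∝ Z^2 · n^-3
f₁/f₂ = (2/4)^2 · (3/1)^-3 = 1/108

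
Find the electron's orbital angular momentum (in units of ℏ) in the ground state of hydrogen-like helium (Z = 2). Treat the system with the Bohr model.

1

L_n = nℏ, so L/ℏ = n = 1.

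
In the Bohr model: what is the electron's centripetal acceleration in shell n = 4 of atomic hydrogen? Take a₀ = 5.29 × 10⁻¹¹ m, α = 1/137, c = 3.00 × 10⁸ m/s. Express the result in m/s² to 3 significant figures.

r = n²a₀/Z = 8.46 × 10⁻¹⁰ m, v = Zαc/n = 5.47 × 10⁵ m/s
a = v²/r = (5.47 × 10⁵)² / 8.46 × 10⁻¹⁰ = 3.54 × 10²⁰ m/s²

3.54 × 10²⁰ m/s²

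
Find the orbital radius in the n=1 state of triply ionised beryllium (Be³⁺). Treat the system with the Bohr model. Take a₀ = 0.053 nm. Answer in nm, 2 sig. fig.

0.013 nm

r_n = n²a₀/Z = 1² × 0.053 / 4
    = 1 × 0.053 / 4 = 0.013 nm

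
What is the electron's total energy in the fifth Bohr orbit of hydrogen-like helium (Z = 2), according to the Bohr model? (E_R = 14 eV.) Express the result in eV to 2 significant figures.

E_n = −E_R·Z²/n² = −14 × 2²/5² = -2.2 eV

-2.2 eV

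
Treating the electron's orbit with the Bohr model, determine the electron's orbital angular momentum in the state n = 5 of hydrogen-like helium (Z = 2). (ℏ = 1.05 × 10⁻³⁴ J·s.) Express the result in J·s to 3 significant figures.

L_n = nℏ = 5 × 1.05 × 10⁻³⁴ = 5.25 × 10⁻³⁴ J·s

5.25 × 10⁻³⁴ J·s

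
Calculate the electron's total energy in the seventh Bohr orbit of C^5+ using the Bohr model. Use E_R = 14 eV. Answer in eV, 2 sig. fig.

E_n = −E_R·Z²/n² = −14 × 6²/7² = -10 eV

-10 eV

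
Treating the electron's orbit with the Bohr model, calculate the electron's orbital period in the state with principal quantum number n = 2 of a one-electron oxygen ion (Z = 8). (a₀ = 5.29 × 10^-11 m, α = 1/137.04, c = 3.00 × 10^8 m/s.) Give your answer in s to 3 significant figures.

1.90 × 10^-17 s

r = n²a₀/Z = 2²·5.29 × 10^-11/8 = 2.65 × 10^-11 m
v = Zαc/n = 8·0.00730·3.00 × 10^8/2 = 8.76 × 10^6 m/s
T = 2πr/v = 1.90 × 10^-17 s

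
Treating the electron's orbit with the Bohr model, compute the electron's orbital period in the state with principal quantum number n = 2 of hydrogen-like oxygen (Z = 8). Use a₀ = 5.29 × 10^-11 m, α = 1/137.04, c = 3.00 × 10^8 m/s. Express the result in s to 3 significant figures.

r = n²a₀/Z = 2²·5.29 × 10^-11/8 = 2.65 × 10^-11 m
v = Zαc/n = 8·0.00730·3.00 × 10^8/2 = 8.76 × 10^6 m/s
T = 2πr/v = 1.90 × 10^-17 s

1.90 × 10^-17 s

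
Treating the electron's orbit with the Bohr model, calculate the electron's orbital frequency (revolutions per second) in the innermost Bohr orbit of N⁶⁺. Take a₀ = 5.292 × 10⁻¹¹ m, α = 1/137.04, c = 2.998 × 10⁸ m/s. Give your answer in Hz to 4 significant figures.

r = n²a₀/Z = 7.560 × 10⁻¹² m, v = Zαc/n = 1.531 × 10⁷ m/s
f = v/(2πr) = 3.224 × 10¹⁷ Hz

3.224 × 10¹⁷ Hz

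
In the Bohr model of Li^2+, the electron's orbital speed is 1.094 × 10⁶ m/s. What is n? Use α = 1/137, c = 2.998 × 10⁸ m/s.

v_n = Zαc/n ⇒ n = Zαc/v = 3 × 0.007299 × 2.998 × 10⁸ / 1.094 × 10⁶ ≈ 6.00
n = 6

6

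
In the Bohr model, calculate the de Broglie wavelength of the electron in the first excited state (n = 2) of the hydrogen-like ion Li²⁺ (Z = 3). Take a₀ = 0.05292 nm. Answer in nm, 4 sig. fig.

0.2217 nm

The Bohr quantisation condition is nλ = 2πr_n.
r_n = n²a₀/Z = 0.07056 nm
λ = 2πr_n/n = 2π·0.07056/2 = 0.2217 nm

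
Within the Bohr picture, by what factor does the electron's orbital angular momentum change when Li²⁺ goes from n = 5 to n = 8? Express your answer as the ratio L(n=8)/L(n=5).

8/5

L = nℏ depends only on n, so L ∝ n.
L(n=8)/L(n=5) = (8/5)^1 = 8/5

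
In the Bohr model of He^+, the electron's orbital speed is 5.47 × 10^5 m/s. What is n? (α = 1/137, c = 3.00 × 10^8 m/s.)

8

v_n = Zαc/n ⇒ n = Zαc/v = 2 × 0.00730 × 3.00 × 10^8 / 5.47 × 10^5 ≈ 8.01
n = 8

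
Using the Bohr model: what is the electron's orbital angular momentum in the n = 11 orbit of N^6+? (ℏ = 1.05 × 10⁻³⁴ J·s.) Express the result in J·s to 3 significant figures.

L_n = nℏ = 11 × 1.05 × 10⁻³⁴ = 1.16 × 10⁻³³ J·s

1.16 × 10⁻³³ J·s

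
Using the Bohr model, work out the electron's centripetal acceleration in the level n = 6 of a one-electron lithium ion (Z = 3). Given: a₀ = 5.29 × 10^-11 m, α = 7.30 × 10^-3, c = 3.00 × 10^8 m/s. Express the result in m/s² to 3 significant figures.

1.89 × 10^21 m/s²

r = n²a₀/Z = 6.35 × 10^-10 m, v = Zαc/n = 1.09 × 10^6 m/s
a = v²/r = (1.09 × 10^6)² / 6.35 × 10^-10 = 1.89 × 10^21 m/s²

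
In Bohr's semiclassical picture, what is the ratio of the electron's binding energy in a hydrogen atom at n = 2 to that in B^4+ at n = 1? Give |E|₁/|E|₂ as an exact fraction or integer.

|E| ∝ Z^2 · n^-2
|E|₁/|E|₂ = (1/5)^2 · (2/1)^-2 = 1/100

1/100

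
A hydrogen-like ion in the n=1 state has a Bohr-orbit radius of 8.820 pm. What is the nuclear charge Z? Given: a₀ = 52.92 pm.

r_n = n²a₀/Z ⇒ Z = n²a₀/r = 1² × 52.92 / 8.820 ≈ 6.00
Z = 6

6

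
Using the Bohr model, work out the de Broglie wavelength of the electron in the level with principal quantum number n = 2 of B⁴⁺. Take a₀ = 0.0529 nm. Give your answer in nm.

The Bohr quantisation condition is nλ = 2πr_n.
r_n = n²a₀/Z = 0.0423 nm
λ = 2πr_n/n = 2π·0.0423/2 = 0.133 nm

0.133 nm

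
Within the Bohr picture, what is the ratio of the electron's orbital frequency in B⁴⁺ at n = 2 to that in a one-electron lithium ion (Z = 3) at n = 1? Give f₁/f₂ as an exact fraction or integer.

f ∝ Z^2 · n^-3
f₁/f₂ = (5/3)^2 · (2/1)^-3 = 25/72

25/72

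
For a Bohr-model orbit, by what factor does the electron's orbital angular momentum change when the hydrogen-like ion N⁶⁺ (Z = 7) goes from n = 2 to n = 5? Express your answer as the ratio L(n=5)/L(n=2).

L = nℏ depends only on n, so L ∝ n.
L(n=5)/L(n=2) = (5/2)^1 = 5/2

5/2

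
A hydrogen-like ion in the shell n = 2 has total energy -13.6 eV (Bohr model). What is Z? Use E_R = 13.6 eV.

E_n = −E_R Z²/n² ⇒ Z² = −E_n n²/E_R = 13.6 × 2² / 13.6 ≈ 4.00
Z = 2

2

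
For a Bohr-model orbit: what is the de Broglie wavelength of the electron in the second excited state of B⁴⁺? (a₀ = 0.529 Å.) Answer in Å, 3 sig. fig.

1.99 Å

The Bohr quantisation condition is nλ = 2πr_n.
r_n = n²a₀/Z = 0.952 Å
λ = 2πr_n/n = 2π·0.952/3 = 1.99 Å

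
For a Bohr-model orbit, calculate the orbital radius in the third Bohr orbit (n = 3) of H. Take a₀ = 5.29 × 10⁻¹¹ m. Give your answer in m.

4.76 × 10⁻¹⁰ m

r_n = n²a₀/Z = 3² × 5.29 × 10⁻¹¹ / 1
    = 9 × 5.29 × 10⁻¹¹ / 1 = 4.76 × 10⁻¹⁰ m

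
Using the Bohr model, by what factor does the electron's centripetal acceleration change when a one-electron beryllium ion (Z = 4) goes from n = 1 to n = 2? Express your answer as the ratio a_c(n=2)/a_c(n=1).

1/16

a_c ∝ Z^3 · n^-4; with Z fixed, a_c ∝ n^-4.
a_c(n=2)/a_c(n=1) = (2/1)^-4 = 1/16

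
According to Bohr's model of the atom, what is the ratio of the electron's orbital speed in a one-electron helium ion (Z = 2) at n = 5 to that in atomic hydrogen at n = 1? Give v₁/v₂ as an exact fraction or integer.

2/5

v ∝ Z^1 · n^-1
v₁/v₂ = (2/1)^1 · (5/1)^-1 = 2/5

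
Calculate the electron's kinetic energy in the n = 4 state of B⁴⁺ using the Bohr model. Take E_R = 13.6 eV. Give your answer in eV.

For a Coulomb orbit the virial theorem gives K = −E_n.
E_n = −E_R·Z²/n², so K = E_R·Z²/n² = 13.6 × 5²/4² = 21.2 eV

21.2 eV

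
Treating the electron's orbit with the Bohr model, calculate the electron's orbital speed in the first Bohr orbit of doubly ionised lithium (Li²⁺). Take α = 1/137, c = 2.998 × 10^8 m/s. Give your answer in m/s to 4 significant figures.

v_n = Zαc/n = 3 × 0.007299 × 2.998 × 10^8 / 1
    = 6.565 × 10^6 m/s

6.565 × 10^6 m/s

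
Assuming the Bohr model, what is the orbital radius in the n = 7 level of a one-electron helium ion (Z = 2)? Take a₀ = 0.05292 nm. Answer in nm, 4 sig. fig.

1.297 nm

r_n = n²a₀/Z = 7² × 0.05292 / 2
    = 49 × 0.05292 / 2 = 1.297 nm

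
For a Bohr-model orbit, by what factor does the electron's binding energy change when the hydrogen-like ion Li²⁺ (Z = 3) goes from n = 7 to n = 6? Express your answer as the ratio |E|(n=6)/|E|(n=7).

|E| ∝ Z^2 · n^-2; with Z fixed, |E| ∝ n^-2.
|E|(n=6)/|E|(n=7) = (6/7)^-2 = 49/36

49/36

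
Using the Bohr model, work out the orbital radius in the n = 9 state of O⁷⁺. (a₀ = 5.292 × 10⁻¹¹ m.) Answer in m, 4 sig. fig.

5.358 × 10⁻¹⁰ m

r_n = n²a₀/Z = 9² × 5.292 × 10⁻¹¹ / 8
    = 81 × 5.292 × 10⁻¹¹ / 8 = 5.358 × 10⁻¹⁰ m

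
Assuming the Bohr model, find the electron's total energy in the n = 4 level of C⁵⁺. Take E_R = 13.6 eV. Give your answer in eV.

E_n = −E_R·Z²/n² = −13.6 × 6²/4² = -30.6 eV

-30.6 eV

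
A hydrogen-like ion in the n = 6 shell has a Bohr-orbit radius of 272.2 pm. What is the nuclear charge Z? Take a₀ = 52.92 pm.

7

r_n = n²a₀/Z ⇒ Z = n²a₀/r = 6² × 52.92 / 272.2 ≈ 7.00
Z = 7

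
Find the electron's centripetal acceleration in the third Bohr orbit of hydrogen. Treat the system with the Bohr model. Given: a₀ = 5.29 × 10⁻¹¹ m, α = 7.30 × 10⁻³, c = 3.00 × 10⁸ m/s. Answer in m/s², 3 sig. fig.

r = n²a₀/Z = 4.76 × 10⁻¹⁰ m, v = Zαc/n = 7.30 × 10⁵ m/s
a = v²/r = (7.30 × 10⁵)² / 4.76 × 10⁻¹⁰ = 1.12 × 10²¹ m/s²

1.12 × 10²¹ m/s²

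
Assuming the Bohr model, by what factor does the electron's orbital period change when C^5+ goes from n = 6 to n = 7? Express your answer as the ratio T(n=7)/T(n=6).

343/216

T ∝ Z^-2 · n^3; with Z fixed, T ∝ n^3.
T(n=7)/T(n=6) = (7/6)^3 = 343/216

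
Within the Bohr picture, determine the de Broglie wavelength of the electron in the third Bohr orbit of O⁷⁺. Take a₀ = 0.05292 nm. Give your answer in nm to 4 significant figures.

0.1247 nm

The Bohr quantisation condition is nλ = 2πr_n.
r_n = n²a₀/Z = 0.05954 nm
λ = 2πr_n/n = 2π·0.05954/3 = 0.1247 nm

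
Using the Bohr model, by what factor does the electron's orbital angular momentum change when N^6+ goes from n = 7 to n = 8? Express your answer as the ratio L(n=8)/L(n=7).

L = nℏ depends only on n, so L ∝ n.
L(n=8)/L(n=7) = (8/7)^1 = 8/7

8/7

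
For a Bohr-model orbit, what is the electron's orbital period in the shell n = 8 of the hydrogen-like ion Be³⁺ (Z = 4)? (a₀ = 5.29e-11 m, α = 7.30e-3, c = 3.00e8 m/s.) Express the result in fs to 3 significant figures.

4.86 fs

r = n²a₀/Z = 8²·5.29e-11/4 = 8.46e-10 m
v = Zαc/n = 4·0.00730·3.00e8/8 = 1.09e6 m/s
T = 2πr/v = 4.86e-15 s = 4.86 fs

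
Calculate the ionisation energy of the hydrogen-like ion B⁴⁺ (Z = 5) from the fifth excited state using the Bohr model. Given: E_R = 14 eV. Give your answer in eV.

9.7 eV

E_n = −E_R·Z²/n² = −14 × 5²/6² eV = -9.7 eV
Ionisation energy = −E_n = 9.7 eV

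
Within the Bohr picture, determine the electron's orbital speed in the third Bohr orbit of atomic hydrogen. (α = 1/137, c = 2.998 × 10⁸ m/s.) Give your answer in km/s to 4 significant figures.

729.4 km/s

v_n = Zαc/n = 1 × 0.007299 × 2.998 × 10⁸ / 3
    = 729.4 km/s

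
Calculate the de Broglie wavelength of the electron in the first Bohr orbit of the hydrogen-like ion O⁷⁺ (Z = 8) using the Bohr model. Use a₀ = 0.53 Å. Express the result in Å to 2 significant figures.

0.42 Å

The Bohr quantisation condition is nλ = 2πr_n.
r_n = n²a₀/Z = 0.066 Å
λ = 2πr_n/n = 2π·0.066/1 = 0.42 Å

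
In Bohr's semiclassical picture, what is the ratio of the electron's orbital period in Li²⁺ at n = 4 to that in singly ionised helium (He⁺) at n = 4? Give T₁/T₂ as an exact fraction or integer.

4/9

T ∝ Z^-2 · n^3
T₁/T₂ = (3/2)^-2 · (4/4)^3 = 4/9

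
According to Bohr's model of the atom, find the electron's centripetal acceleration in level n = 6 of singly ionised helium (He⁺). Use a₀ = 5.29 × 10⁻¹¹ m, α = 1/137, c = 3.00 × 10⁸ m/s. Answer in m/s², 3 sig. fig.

5.60 × 10²⁰ m/s²

r = n²a₀/Z = 9.52 × 10⁻¹⁰ m, v = Zαc/n = 7.30 × 10⁵ m/s
a = v²/r = (7.30 × 10⁵)² / 9.52 × 10⁻¹⁰ = 5.60 × 10²⁰ m/s²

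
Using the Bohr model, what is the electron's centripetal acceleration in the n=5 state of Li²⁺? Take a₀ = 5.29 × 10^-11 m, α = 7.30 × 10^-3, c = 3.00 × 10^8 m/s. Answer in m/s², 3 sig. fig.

r = n²a₀/Z = 4.41 × 10^-10 m, v = Zαc/n = 1.31 × 10^6 m/s
a = v²/r = (1.31 × 10^6)² / 4.41 × 10^-10 = 3.92 × 10^21 m/s²

3.92 × 10^21 m/s²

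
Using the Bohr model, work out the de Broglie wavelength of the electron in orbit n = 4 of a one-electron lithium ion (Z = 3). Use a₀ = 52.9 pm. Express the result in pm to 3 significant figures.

443 pm

The Bohr quantisation condition is nλ = 2πr_n.
r_n = n²a₀/Z = 282 pm
λ = 2πr_n/n = 2π·282/4 = 443 pm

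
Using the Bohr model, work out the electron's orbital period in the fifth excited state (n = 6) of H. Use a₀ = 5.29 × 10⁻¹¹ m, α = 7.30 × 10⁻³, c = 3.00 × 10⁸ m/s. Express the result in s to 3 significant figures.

3.28 × 10⁻¹⁴ s

r = n²a₀/Z = 6²·5.29 × 10⁻¹¹/1 = 1.90 × 10⁻⁹ m
v = Zαc/n = 1·0.00730·3.00 × 10⁸/6 = 3.65 × 10⁵ m/s
T = 2πr/v = 3.28 × 10⁻¹⁴ s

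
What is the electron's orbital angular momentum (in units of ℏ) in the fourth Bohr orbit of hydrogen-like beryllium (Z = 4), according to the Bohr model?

L_n = nℏ, so L/ℏ = n = 4.

4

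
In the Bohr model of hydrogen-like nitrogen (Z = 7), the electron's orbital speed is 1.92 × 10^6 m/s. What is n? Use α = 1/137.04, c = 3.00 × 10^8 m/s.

8

v_n = Zαc/n ⇒ n = Zαc/v = 7 × 0.00730 × 3.00 × 10^8 / 1.92 × 10^6 ≈ 7.98
n = 8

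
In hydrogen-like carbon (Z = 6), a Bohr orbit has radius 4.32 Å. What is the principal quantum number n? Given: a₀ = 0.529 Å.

r_n = n²a₀/Z ⇒ n² = rZ/a₀ = 4.32 × 6 / 0.529 ≈ 49.00
n = 7

7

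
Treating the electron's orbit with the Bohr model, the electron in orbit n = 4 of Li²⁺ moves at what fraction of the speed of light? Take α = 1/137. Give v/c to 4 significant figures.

0.005474

v_n = Zαc/n, so v/c = Zα/n = 3 × 0.007299 / 4 = 0.005474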